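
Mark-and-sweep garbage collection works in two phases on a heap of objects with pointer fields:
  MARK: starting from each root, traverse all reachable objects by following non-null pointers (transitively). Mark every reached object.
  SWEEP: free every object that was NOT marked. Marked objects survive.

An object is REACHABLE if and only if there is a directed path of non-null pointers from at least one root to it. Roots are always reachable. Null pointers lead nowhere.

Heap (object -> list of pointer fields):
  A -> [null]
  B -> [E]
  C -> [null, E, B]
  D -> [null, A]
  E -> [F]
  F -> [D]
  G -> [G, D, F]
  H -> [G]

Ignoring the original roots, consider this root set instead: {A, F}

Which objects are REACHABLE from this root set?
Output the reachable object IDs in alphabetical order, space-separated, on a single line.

Answer: A D F

Derivation:
Roots: A F
Mark A: refs=null, marked=A
Mark F: refs=D, marked=A F
Mark D: refs=null A, marked=A D F
Unmarked (collected): B C E G H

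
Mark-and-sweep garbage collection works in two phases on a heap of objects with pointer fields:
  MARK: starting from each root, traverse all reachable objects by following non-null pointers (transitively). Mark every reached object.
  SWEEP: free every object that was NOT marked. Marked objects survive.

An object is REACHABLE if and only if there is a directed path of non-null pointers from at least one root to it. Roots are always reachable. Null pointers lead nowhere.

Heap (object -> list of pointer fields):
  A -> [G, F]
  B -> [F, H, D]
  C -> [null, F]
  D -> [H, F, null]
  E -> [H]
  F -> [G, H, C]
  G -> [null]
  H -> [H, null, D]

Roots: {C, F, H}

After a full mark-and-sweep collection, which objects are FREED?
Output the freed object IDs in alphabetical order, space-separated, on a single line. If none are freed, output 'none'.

Roots: C F H
Mark C: refs=null F, marked=C
Mark F: refs=G H C, marked=C F
Mark H: refs=H null D, marked=C F H
Mark G: refs=null, marked=C F G H
Mark D: refs=H F null, marked=C D F G H
Unmarked (collected): A B E

Answer: A B E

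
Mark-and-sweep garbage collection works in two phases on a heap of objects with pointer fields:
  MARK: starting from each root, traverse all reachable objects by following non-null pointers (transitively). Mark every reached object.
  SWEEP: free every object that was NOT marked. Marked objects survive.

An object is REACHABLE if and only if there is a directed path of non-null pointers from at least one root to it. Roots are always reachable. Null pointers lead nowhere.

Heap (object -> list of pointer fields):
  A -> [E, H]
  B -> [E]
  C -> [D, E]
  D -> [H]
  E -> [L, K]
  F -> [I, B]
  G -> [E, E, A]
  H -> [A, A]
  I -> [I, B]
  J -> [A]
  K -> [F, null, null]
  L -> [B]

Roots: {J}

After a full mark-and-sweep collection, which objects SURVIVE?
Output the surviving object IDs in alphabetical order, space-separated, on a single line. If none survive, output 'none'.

Roots: J
Mark J: refs=A, marked=J
Mark A: refs=E H, marked=A J
Mark E: refs=L K, marked=A E J
Mark H: refs=A A, marked=A E H J
Mark L: refs=B, marked=A E H J L
Mark K: refs=F null null, marked=A E H J K L
Mark B: refs=E, marked=A B E H J K L
Mark F: refs=I B, marked=A B E F H J K L
Mark I: refs=I B, marked=A B E F H I J K L
Unmarked (collected): C D G

Answer: A B E F H I J K L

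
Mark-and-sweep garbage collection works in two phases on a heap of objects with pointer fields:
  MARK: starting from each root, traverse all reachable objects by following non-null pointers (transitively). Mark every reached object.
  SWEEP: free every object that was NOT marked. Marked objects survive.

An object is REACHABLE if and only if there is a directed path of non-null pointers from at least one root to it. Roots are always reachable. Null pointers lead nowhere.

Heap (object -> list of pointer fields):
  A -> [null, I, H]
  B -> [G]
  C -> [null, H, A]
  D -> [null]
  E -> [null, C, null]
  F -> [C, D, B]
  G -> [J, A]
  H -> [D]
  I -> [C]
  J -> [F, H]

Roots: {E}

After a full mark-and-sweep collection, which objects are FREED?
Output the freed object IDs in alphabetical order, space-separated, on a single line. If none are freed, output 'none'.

Roots: E
Mark E: refs=null C null, marked=E
Mark C: refs=null H A, marked=C E
Mark H: refs=D, marked=C E H
Mark A: refs=null I H, marked=A C E H
Mark D: refs=null, marked=A C D E H
Mark I: refs=C, marked=A C D E H I
Unmarked (collected): B F G J

Answer: B F G J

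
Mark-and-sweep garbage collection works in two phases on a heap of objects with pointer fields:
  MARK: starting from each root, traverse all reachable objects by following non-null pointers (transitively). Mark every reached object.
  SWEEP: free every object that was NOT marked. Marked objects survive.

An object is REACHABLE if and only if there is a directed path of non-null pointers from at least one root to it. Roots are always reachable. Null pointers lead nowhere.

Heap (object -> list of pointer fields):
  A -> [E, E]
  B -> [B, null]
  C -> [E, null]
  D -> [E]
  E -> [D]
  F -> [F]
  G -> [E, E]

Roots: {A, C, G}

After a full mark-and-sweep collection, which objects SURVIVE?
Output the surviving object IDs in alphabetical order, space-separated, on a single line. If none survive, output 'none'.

Answer: A C D E G

Derivation:
Roots: A C G
Mark A: refs=E E, marked=A
Mark C: refs=E null, marked=A C
Mark G: refs=E E, marked=A C G
Mark E: refs=D, marked=A C E G
Mark D: refs=E, marked=A C D E G
Unmarked (collected): B F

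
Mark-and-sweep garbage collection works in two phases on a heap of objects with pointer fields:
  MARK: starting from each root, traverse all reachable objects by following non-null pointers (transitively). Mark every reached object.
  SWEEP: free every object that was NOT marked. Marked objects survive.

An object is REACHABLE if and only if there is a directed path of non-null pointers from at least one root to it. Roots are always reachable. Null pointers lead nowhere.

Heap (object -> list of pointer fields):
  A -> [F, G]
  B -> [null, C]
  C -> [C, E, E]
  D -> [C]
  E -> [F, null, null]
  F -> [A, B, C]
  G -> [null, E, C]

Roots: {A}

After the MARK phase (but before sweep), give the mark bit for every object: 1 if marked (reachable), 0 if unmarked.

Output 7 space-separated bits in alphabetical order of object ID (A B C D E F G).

Roots: A
Mark A: refs=F G, marked=A
Mark F: refs=A B C, marked=A F
Mark G: refs=null E C, marked=A F G
Mark B: refs=null C, marked=A B F G
Mark C: refs=C E E, marked=A B C F G
Mark E: refs=F null null, marked=A B C E F G
Unmarked (collected): D

Answer: 1 1 1 0 1 1 1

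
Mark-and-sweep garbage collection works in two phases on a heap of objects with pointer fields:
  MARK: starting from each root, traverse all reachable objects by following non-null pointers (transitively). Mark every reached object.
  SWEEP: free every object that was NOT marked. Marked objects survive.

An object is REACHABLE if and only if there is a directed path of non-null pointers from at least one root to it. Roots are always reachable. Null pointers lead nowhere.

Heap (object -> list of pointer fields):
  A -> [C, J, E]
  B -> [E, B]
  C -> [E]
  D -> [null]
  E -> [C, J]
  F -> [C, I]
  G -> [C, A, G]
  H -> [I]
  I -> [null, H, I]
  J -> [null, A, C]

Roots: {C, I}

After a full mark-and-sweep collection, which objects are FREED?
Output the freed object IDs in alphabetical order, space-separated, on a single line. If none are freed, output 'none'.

Roots: C I
Mark C: refs=E, marked=C
Mark I: refs=null H I, marked=C I
Mark E: refs=C J, marked=C E I
Mark H: refs=I, marked=C E H I
Mark J: refs=null A C, marked=C E H I J
Mark A: refs=C J E, marked=A C E H I J
Unmarked (collected): B D F G

Answer: B D F G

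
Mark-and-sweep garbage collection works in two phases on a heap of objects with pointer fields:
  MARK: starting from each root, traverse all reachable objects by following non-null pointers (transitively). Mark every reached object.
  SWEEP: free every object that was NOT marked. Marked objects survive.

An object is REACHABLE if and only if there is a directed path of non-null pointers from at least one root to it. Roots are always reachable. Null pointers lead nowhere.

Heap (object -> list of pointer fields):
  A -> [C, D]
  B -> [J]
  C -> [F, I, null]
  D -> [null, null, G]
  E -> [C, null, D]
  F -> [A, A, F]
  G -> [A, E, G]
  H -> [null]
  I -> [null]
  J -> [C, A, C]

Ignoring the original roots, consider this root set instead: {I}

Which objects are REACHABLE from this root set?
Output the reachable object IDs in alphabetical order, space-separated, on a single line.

Roots: I
Mark I: refs=null, marked=I
Unmarked (collected): A B C D E F G H J

Answer: I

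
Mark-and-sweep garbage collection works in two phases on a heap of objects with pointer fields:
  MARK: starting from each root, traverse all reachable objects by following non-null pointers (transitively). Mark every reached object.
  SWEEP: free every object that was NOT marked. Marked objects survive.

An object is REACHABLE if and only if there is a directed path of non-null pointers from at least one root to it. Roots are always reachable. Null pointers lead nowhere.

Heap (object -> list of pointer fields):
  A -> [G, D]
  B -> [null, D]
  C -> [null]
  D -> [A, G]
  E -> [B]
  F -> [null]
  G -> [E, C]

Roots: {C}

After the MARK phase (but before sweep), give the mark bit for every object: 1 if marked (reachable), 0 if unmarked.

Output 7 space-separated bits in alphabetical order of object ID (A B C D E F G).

Roots: C
Mark C: refs=null, marked=C
Unmarked (collected): A B D E F G

Answer: 0 0 1 0 0 0 0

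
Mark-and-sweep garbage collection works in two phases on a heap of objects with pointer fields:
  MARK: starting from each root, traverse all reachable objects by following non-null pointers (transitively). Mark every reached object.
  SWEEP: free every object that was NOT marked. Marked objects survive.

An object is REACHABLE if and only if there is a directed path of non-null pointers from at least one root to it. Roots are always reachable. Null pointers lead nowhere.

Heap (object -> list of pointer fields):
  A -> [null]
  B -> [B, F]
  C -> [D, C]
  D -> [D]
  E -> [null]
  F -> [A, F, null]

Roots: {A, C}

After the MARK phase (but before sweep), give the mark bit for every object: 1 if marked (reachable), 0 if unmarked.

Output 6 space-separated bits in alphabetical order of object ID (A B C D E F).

Roots: A C
Mark A: refs=null, marked=A
Mark C: refs=D C, marked=A C
Mark D: refs=D, marked=A C D
Unmarked (collected): B E F

Answer: 1 0 1 1 0 0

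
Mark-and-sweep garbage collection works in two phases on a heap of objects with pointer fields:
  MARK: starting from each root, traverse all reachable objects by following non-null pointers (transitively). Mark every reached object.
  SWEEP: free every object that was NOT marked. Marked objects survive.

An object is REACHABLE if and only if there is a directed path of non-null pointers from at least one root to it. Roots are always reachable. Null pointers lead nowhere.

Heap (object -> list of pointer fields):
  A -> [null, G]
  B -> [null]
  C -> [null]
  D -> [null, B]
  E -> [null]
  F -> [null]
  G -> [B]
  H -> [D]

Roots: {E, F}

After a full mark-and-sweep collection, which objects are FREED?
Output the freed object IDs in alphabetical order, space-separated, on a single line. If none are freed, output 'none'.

Answer: A B C D G H

Derivation:
Roots: E F
Mark E: refs=null, marked=E
Mark F: refs=null, marked=E F
Unmarked (collected): A B C D G H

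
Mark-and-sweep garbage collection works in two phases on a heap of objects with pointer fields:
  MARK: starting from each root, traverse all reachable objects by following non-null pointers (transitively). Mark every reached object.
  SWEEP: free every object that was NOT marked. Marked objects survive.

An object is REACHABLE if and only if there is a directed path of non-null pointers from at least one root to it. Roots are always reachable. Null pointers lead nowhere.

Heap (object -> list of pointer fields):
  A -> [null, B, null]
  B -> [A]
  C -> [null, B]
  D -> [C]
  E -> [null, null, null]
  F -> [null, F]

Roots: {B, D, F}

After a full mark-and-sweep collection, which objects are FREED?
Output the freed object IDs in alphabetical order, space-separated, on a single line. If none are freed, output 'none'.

Roots: B D F
Mark B: refs=A, marked=B
Mark D: refs=C, marked=B D
Mark F: refs=null F, marked=B D F
Mark A: refs=null B null, marked=A B D F
Mark C: refs=null B, marked=A B C D F
Unmarked (collected): E

Answer: E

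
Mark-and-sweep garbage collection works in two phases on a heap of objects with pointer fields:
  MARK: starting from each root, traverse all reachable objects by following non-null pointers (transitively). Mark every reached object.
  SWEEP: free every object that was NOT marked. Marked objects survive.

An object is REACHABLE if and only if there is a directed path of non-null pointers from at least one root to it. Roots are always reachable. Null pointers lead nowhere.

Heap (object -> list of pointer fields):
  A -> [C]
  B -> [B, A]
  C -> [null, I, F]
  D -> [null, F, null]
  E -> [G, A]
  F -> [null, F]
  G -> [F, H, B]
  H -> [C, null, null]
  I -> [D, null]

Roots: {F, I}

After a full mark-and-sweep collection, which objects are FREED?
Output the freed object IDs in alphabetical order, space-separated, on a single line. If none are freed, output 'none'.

Roots: F I
Mark F: refs=null F, marked=F
Mark I: refs=D null, marked=F I
Mark D: refs=null F null, marked=D F I
Unmarked (collected): A B C E G H

Answer: A B C E G H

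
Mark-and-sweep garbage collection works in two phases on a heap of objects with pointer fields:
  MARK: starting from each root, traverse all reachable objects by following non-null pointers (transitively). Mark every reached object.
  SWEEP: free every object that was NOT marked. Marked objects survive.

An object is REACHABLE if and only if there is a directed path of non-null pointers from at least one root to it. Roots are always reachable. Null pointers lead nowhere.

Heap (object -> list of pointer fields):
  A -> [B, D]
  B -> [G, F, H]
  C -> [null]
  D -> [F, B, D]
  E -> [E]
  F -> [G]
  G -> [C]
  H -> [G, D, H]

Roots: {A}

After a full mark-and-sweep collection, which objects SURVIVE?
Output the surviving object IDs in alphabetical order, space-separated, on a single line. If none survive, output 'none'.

Roots: A
Mark A: refs=B D, marked=A
Mark B: refs=G F H, marked=A B
Mark D: refs=F B D, marked=A B D
Mark G: refs=C, marked=A B D G
Mark F: refs=G, marked=A B D F G
Mark H: refs=G D H, marked=A B D F G H
Mark C: refs=null, marked=A B C D F G H
Unmarked (collected): E

Answer: A B C D F G H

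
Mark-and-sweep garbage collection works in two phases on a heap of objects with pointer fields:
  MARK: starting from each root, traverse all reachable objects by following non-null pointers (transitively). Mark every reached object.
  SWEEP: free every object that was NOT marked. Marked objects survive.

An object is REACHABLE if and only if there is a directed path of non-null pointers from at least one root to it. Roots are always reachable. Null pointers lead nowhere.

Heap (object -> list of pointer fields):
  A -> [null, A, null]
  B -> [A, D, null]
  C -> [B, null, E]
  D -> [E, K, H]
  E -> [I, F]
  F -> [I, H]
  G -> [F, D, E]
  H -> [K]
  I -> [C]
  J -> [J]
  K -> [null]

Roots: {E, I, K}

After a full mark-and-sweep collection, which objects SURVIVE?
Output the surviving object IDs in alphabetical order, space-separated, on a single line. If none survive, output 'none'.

Roots: E I K
Mark E: refs=I F, marked=E
Mark I: refs=C, marked=E I
Mark K: refs=null, marked=E I K
Mark F: refs=I H, marked=E F I K
Mark C: refs=B null E, marked=C E F I K
Mark H: refs=K, marked=C E F H I K
Mark B: refs=A D null, marked=B C E F H I K
Mark A: refs=null A null, marked=A B C E F H I K
Mark D: refs=E K H, marked=A B C D E F H I K
Unmarked (collected): G J

Answer: A B C D E F H I K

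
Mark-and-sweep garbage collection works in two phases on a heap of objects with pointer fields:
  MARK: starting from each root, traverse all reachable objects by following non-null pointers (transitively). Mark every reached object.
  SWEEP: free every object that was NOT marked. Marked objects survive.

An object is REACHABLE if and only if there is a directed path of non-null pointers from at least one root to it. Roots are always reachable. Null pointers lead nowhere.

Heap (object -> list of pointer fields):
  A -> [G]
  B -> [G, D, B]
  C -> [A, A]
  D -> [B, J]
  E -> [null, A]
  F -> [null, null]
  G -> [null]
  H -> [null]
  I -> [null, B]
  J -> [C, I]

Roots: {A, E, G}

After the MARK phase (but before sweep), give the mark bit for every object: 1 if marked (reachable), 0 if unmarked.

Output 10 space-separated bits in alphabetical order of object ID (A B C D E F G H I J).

Roots: A E G
Mark A: refs=G, marked=A
Mark E: refs=null A, marked=A E
Mark G: refs=null, marked=A E G
Unmarked (collected): B C D F H I J

Answer: 1 0 0 0 1 0 1 0 0 0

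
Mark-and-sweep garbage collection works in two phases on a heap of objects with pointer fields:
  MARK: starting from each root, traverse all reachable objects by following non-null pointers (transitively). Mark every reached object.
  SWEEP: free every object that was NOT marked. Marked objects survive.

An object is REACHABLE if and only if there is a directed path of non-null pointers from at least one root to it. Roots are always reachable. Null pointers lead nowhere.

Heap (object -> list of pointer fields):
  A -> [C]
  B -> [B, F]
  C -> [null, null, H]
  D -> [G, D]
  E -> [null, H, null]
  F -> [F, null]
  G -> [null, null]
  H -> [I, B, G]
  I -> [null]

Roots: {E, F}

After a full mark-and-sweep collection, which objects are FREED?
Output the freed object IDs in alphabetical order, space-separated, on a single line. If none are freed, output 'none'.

Roots: E F
Mark E: refs=null H null, marked=E
Mark F: refs=F null, marked=E F
Mark H: refs=I B G, marked=E F H
Mark I: refs=null, marked=E F H I
Mark B: refs=B F, marked=B E F H I
Mark G: refs=null null, marked=B E F G H I
Unmarked (collected): A C D

Answer: A C D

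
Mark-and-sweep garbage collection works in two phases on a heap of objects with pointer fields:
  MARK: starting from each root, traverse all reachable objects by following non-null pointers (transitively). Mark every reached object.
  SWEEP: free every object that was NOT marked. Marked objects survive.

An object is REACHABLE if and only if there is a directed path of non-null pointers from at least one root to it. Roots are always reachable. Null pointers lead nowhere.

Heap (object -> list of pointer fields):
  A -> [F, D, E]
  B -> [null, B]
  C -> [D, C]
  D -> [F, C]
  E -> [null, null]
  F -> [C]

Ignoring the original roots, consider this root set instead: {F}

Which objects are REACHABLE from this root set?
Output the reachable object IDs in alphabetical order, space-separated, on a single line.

Roots: F
Mark F: refs=C, marked=F
Mark C: refs=D C, marked=C F
Mark D: refs=F C, marked=C D F
Unmarked (collected): A B E

Answer: C D F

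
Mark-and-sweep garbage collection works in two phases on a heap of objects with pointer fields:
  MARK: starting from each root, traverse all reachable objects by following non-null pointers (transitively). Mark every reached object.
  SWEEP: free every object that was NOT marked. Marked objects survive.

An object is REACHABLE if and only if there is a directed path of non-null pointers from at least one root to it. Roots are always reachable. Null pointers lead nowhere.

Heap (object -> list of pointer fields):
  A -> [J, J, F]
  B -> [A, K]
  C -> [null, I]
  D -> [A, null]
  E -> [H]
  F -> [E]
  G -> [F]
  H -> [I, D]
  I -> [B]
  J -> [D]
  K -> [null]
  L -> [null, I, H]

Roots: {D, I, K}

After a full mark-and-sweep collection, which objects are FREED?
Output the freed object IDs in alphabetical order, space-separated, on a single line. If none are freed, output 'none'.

Roots: D I K
Mark D: refs=A null, marked=D
Mark I: refs=B, marked=D I
Mark K: refs=null, marked=D I K
Mark A: refs=J J F, marked=A D I K
Mark B: refs=A K, marked=A B D I K
Mark J: refs=D, marked=A B D I J K
Mark F: refs=E, marked=A B D F I J K
Mark E: refs=H, marked=A B D E F I J K
Mark H: refs=I D, marked=A B D E F H I J K
Unmarked (collected): C G L

Answer: C G L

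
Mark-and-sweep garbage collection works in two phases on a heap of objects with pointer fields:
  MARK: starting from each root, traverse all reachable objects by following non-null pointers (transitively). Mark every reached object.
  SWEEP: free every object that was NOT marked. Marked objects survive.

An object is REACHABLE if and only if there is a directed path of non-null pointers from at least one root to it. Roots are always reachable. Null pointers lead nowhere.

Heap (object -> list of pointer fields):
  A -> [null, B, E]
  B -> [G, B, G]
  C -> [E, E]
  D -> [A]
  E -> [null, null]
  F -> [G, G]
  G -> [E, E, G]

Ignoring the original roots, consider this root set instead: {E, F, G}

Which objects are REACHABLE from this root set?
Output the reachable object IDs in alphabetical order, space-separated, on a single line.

Answer: E F G

Derivation:
Roots: E F G
Mark E: refs=null null, marked=E
Mark F: refs=G G, marked=E F
Mark G: refs=E E G, marked=E F G
Unmarked (collected): A B C D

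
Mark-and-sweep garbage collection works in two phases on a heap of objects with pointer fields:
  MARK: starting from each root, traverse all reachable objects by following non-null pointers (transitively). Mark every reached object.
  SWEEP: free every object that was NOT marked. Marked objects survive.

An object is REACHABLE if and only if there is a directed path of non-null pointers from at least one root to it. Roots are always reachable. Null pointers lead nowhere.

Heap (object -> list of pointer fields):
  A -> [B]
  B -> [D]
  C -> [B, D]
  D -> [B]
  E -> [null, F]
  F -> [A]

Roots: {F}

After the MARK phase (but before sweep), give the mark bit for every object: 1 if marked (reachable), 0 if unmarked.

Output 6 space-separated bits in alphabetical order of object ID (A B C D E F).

Answer: 1 1 0 1 0 1

Derivation:
Roots: F
Mark F: refs=A, marked=F
Mark A: refs=B, marked=A F
Mark B: refs=D, marked=A B F
Mark D: refs=B, marked=A B D F
Unmarked (collected): C E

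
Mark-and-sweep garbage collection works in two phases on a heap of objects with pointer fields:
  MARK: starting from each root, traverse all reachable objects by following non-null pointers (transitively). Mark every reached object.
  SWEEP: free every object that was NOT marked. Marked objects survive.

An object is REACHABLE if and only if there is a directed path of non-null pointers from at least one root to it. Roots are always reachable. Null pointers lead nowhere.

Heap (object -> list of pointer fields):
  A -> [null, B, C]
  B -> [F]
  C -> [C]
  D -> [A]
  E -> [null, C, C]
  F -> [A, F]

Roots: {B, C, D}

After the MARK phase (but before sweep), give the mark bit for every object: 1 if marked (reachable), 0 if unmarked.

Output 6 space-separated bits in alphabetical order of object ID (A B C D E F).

Answer: 1 1 1 1 0 1

Derivation:
Roots: B C D
Mark B: refs=F, marked=B
Mark C: refs=C, marked=B C
Mark D: refs=A, marked=B C D
Mark F: refs=A F, marked=B C D F
Mark A: refs=null B C, marked=A B C D F
Unmarked (collected): E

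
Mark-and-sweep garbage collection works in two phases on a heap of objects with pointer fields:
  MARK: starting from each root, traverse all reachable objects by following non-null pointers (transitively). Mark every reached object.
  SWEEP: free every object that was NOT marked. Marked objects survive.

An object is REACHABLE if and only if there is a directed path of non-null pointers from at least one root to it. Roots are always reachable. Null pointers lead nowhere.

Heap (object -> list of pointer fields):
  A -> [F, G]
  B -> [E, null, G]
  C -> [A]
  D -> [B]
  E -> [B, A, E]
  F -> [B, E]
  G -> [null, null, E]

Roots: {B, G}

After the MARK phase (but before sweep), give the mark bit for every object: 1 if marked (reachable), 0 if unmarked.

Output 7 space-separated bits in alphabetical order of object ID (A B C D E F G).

Answer: 1 1 0 0 1 1 1

Derivation:
Roots: B G
Mark B: refs=E null G, marked=B
Mark G: refs=null null E, marked=B G
Mark E: refs=B A E, marked=B E G
Mark A: refs=F G, marked=A B E G
Mark F: refs=B E, marked=A B E F G
Unmarked (collected): C D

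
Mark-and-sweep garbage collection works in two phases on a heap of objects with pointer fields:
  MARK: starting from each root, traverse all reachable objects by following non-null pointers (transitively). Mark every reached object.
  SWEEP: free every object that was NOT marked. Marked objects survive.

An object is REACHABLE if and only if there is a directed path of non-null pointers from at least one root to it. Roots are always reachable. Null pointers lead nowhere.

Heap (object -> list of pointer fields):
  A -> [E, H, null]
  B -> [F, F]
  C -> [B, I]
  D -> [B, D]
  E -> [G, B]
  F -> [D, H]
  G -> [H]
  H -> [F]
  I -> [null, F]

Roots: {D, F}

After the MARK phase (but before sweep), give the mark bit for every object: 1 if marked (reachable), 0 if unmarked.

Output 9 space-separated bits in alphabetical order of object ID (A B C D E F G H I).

Roots: D F
Mark D: refs=B D, marked=D
Mark F: refs=D H, marked=D F
Mark B: refs=F F, marked=B D F
Mark H: refs=F, marked=B D F H
Unmarked (collected): A C E G I

Answer: 0 1 0 1 0 1 0 1 0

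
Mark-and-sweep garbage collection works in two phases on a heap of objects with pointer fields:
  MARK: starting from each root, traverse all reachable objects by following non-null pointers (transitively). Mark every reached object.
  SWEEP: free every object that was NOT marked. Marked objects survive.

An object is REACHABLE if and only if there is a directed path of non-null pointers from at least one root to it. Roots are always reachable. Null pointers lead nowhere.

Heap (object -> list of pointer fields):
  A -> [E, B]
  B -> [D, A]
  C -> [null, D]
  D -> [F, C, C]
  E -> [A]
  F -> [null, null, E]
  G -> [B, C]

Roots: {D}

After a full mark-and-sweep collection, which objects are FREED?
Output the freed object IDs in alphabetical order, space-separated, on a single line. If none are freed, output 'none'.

Roots: D
Mark D: refs=F C C, marked=D
Mark F: refs=null null E, marked=D F
Mark C: refs=null D, marked=C D F
Mark E: refs=A, marked=C D E F
Mark A: refs=E B, marked=A C D E F
Mark B: refs=D A, marked=A B C D E F
Unmarked (collected): G

Answer: G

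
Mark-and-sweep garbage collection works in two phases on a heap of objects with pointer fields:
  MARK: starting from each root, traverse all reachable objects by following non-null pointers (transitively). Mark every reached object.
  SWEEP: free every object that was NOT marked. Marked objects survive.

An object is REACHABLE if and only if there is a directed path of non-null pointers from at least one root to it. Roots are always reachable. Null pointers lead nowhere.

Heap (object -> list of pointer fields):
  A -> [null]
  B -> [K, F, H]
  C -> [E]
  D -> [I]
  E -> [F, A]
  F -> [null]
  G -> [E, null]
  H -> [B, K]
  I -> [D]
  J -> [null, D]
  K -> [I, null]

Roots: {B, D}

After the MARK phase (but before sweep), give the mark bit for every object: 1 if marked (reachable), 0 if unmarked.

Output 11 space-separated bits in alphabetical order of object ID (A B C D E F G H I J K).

Roots: B D
Mark B: refs=K F H, marked=B
Mark D: refs=I, marked=B D
Mark K: refs=I null, marked=B D K
Mark F: refs=null, marked=B D F K
Mark H: refs=B K, marked=B D F H K
Mark I: refs=D, marked=B D F H I K
Unmarked (collected): A C E G J

Answer: 0 1 0 1 0 1 0 1 1 0 1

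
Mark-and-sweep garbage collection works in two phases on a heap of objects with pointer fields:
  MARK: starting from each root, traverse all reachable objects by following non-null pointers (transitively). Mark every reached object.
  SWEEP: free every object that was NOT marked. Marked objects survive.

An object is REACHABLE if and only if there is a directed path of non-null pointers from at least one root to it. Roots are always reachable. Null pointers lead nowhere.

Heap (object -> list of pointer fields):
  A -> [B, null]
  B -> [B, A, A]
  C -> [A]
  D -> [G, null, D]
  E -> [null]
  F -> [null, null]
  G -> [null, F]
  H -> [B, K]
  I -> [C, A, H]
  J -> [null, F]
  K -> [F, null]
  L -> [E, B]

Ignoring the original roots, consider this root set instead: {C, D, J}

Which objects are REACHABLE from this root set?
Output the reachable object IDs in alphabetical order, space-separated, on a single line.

Roots: C D J
Mark C: refs=A, marked=C
Mark D: refs=G null D, marked=C D
Mark J: refs=null F, marked=C D J
Mark A: refs=B null, marked=A C D J
Mark G: refs=null F, marked=A C D G J
Mark F: refs=null null, marked=A C D F G J
Mark B: refs=B A A, marked=A B C D F G J
Unmarked (collected): E H I K L

Answer: A B C D F G J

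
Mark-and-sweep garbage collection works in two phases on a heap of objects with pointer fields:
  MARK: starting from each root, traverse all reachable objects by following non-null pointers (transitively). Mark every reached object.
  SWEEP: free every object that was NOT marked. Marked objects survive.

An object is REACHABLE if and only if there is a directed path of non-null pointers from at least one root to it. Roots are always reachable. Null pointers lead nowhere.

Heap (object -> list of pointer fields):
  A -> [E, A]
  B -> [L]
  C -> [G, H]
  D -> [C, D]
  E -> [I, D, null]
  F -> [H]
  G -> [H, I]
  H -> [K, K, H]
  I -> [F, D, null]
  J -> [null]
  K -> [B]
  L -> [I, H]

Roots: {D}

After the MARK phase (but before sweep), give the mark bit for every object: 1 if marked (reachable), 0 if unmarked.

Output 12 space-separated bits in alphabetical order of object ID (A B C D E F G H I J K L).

Roots: D
Mark D: refs=C D, marked=D
Mark C: refs=G H, marked=C D
Mark G: refs=H I, marked=C D G
Mark H: refs=K K H, marked=C D G H
Mark I: refs=F D null, marked=C D G H I
Mark K: refs=B, marked=C D G H I K
Mark F: refs=H, marked=C D F G H I K
Mark B: refs=L, marked=B C D F G H I K
Mark L: refs=I H, marked=B C D F G H I K L
Unmarked (collected): A E J

Answer: 0 1 1 1 0 1 1 1 1 0 1 1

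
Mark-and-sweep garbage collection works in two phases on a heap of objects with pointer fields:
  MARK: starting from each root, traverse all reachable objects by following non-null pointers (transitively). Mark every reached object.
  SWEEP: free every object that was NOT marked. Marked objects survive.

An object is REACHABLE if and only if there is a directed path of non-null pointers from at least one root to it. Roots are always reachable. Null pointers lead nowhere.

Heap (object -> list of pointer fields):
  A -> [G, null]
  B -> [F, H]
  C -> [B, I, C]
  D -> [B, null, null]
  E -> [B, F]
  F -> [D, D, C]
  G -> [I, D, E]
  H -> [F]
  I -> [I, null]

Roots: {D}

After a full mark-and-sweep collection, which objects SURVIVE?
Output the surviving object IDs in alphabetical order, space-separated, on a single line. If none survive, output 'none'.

Roots: D
Mark D: refs=B null null, marked=D
Mark B: refs=F H, marked=B D
Mark F: refs=D D C, marked=B D F
Mark H: refs=F, marked=B D F H
Mark C: refs=B I C, marked=B C D F H
Mark I: refs=I null, marked=B C D F H I
Unmarked (collected): A E G

Answer: B C D F H I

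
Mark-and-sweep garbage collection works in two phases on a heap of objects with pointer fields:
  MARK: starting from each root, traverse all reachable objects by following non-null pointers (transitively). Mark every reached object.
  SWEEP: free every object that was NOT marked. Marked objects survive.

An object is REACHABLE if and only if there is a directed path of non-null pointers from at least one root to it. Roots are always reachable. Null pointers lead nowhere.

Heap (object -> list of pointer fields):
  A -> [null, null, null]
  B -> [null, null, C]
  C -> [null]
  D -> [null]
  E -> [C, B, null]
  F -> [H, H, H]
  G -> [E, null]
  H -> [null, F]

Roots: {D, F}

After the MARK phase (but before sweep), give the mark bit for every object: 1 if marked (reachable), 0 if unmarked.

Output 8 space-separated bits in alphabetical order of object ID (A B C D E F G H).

Roots: D F
Mark D: refs=null, marked=D
Mark F: refs=H H H, marked=D F
Mark H: refs=null F, marked=D F H
Unmarked (collected): A B C E G

Answer: 0 0 0 1 0 1 0 1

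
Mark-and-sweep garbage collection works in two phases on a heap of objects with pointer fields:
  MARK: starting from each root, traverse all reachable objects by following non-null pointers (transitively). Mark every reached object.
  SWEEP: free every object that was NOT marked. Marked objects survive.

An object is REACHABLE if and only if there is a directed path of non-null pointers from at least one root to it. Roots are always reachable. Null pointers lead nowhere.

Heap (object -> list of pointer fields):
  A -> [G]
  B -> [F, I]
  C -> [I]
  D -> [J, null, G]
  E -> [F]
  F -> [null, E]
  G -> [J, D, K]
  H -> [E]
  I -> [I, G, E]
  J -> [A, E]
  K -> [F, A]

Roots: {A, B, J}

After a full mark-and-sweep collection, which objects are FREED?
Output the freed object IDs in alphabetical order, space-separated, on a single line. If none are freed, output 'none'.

Roots: A B J
Mark A: refs=G, marked=A
Mark B: refs=F I, marked=A B
Mark J: refs=A E, marked=A B J
Mark G: refs=J D K, marked=A B G J
Mark F: refs=null E, marked=A B F G J
Mark I: refs=I G E, marked=A B F G I J
Mark E: refs=F, marked=A B E F G I J
Mark D: refs=J null G, marked=A B D E F G I J
Mark K: refs=F A, marked=A B D E F G I J K
Unmarked (collected): C H

Answer: C H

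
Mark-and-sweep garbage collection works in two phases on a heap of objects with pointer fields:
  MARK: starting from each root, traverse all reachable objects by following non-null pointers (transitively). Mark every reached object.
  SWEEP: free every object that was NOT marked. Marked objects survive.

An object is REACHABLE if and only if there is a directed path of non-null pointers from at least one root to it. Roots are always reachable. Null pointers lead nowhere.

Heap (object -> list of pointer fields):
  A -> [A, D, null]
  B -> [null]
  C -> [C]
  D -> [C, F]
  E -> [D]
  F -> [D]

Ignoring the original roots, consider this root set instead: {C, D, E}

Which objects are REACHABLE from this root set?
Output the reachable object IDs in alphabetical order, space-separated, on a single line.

Answer: C D E F

Derivation:
Roots: C D E
Mark C: refs=C, marked=C
Mark D: refs=C F, marked=C D
Mark E: refs=D, marked=C D E
Mark F: refs=D, marked=C D E F
Unmarked (collected): A B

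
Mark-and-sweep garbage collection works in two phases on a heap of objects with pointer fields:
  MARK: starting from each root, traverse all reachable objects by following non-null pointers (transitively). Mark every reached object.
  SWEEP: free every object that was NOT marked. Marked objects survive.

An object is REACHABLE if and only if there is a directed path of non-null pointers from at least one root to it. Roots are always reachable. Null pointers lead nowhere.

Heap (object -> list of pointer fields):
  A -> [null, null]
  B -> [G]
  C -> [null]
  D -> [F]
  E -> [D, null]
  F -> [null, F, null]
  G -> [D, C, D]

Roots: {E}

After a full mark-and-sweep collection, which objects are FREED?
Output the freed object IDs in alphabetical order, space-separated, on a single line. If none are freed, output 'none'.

Answer: A B C G

Derivation:
Roots: E
Mark E: refs=D null, marked=E
Mark D: refs=F, marked=D E
Mark F: refs=null F null, marked=D E F
Unmarked (collected): A B C G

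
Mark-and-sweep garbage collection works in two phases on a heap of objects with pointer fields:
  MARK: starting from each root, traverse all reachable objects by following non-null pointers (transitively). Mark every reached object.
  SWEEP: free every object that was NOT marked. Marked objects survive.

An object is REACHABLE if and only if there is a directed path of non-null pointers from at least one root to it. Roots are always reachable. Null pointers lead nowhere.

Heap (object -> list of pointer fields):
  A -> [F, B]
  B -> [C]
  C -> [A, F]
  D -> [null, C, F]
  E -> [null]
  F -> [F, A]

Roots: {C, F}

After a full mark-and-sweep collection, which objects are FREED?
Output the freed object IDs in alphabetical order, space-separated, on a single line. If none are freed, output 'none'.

Answer: D E

Derivation:
Roots: C F
Mark C: refs=A F, marked=C
Mark F: refs=F A, marked=C F
Mark A: refs=F B, marked=A C F
Mark B: refs=C, marked=A B C F
Unmarked (collected): D E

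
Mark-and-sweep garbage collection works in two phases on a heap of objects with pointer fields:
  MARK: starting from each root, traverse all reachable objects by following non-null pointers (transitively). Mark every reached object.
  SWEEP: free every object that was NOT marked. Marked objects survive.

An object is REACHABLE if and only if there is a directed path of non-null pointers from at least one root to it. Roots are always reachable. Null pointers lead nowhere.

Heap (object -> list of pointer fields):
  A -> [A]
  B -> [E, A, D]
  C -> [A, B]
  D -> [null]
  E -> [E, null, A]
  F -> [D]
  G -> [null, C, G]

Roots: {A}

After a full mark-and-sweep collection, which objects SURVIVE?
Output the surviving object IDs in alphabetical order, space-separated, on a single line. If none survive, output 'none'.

Answer: A

Derivation:
Roots: A
Mark A: refs=A, marked=A
Unmarked (collected): B C D E F G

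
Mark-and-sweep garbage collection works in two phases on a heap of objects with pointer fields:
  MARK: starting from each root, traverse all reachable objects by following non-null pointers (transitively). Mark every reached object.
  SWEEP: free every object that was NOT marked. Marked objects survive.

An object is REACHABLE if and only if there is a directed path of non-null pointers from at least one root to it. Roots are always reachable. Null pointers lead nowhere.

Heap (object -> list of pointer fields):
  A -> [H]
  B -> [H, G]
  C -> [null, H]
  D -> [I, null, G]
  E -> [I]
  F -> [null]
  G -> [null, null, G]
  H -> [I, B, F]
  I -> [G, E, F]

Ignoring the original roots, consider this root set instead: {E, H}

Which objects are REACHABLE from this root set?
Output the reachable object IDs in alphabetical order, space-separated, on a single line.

Roots: E H
Mark E: refs=I, marked=E
Mark H: refs=I B F, marked=E H
Mark I: refs=G E F, marked=E H I
Mark B: refs=H G, marked=B E H I
Mark F: refs=null, marked=B E F H I
Mark G: refs=null null G, marked=B E F G H I
Unmarked (collected): A C D

Answer: B E F G H I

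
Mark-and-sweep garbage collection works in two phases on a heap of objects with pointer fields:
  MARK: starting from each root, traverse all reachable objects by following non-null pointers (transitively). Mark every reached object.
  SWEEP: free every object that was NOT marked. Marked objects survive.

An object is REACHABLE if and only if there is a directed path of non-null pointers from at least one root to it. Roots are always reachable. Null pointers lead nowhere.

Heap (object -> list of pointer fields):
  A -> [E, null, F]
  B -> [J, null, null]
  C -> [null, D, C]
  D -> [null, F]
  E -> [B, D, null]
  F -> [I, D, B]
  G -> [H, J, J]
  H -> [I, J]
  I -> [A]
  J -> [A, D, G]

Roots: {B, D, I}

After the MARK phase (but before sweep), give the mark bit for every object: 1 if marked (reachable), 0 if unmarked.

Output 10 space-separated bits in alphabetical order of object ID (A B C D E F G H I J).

Answer: 1 1 0 1 1 1 1 1 1 1

Derivation:
Roots: B D I
Mark B: refs=J null null, marked=B
Mark D: refs=null F, marked=B D
Mark I: refs=A, marked=B D I
Mark J: refs=A D G, marked=B D I J
Mark F: refs=I D B, marked=B D F I J
Mark A: refs=E null F, marked=A B D F I J
Mark G: refs=H J J, marked=A B D F G I J
Mark E: refs=B D null, marked=A B D E F G I J
Mark H: refs=I J, marked=A B D E F G H I J
Unmarked (collected): C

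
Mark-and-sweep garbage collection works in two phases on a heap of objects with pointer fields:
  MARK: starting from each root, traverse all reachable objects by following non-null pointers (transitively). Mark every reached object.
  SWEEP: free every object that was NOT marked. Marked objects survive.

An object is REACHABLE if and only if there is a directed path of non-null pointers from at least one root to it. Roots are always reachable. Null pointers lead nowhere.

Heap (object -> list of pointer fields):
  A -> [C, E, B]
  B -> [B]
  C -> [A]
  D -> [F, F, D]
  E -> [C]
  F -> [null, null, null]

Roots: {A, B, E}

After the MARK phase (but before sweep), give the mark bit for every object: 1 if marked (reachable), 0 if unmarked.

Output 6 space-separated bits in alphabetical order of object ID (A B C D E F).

Roots: A B E
Mark A: refs=C E B, marked=A
Mark B: refs=B, marked=A B
Mark E: refs=C, marked=A B E
Mark C: refs=A, marked=A B C E
Unmarked (collected): D F

Answer: 1 1 1 0 1 0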